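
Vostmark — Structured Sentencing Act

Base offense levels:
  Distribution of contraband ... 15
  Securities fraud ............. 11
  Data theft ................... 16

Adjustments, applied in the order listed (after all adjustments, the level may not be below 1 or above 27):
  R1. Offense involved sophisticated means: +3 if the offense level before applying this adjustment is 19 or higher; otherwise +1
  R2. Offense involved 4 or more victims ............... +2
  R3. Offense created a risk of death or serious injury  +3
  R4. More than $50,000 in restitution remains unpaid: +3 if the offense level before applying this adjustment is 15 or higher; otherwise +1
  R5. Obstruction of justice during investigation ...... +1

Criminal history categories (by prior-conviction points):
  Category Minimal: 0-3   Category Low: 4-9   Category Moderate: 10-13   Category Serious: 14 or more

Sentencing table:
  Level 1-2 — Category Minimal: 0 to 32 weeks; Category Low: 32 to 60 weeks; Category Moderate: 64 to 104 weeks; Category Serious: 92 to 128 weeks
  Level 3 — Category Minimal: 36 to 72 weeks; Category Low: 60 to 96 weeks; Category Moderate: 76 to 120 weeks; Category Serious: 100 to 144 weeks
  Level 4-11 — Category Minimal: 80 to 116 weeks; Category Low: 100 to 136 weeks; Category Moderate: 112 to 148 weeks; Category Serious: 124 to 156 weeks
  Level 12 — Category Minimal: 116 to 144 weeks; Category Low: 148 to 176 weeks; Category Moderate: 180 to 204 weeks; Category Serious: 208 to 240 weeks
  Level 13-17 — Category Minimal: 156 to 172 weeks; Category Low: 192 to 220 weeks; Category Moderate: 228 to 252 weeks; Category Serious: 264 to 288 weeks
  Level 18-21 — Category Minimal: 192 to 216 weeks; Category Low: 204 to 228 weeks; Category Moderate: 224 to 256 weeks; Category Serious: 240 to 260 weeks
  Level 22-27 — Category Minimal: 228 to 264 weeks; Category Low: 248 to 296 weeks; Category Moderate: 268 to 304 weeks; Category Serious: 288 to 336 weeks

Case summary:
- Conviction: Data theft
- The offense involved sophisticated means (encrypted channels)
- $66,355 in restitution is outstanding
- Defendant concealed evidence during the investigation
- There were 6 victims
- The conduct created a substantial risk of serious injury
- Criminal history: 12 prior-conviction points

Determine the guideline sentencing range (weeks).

268-304 weeks

Base offense level for data theft: 16.
R1 applies (level before this adjustment is 16 < 19, so +1): 16 + 1 = 17.
R2 applies: 17 + 2 = 19.
R3 applies: 19 + 3 = 22.
R4 applies (level before this adjustment is 22 ≥ 15, so +3): 22 + 3 = 25.
R5 applies: 25 + 1 = 26.
Final offense level: 26.
Criminal history: 12 prior points → Category Moderate (10-13).
Level 26 falls in the 22-27 band.
Grid: Level 22-27 × Category Moderate = 268-304 weeks.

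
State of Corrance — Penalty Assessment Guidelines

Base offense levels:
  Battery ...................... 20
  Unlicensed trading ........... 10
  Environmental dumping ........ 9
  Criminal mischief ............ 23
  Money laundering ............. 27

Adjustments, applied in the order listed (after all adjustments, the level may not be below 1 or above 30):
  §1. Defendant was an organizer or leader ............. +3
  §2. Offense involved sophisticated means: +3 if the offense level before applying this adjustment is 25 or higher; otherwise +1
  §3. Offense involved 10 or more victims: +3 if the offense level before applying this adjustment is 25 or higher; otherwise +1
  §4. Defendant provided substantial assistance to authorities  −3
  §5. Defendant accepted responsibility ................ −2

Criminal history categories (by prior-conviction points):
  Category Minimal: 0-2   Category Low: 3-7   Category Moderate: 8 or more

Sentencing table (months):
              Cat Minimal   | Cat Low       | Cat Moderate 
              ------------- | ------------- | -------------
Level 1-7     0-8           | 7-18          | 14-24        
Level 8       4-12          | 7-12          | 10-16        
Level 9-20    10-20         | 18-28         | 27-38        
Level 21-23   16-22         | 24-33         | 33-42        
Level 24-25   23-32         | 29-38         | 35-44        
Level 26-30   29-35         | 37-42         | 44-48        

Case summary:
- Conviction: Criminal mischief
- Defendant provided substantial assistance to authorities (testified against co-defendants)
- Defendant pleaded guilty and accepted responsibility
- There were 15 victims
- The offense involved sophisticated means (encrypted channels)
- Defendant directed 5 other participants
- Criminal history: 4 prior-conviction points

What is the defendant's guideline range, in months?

Base offense level for criminal mischief: 23.
§1 applies: 23 + 3 = 26.
§2 applies (level before this adjustment is 26 ≥ 25, so +3): 26 + 3 = 29.
§3 applies (level before this adjustment is 29 ≥ 25, so +3): 29 + 3 = 32.
§4 applies: 32 − 3 = 29.
§5 applies: 29 − 2 = 27.
Final offense level: 27.
Criminal history: 4 prior points → Category Low (3-7).
Level 27 falls in the 26-30 band.
Grid: Level 26-30 × Category Low = 37-42 months.

37-42 months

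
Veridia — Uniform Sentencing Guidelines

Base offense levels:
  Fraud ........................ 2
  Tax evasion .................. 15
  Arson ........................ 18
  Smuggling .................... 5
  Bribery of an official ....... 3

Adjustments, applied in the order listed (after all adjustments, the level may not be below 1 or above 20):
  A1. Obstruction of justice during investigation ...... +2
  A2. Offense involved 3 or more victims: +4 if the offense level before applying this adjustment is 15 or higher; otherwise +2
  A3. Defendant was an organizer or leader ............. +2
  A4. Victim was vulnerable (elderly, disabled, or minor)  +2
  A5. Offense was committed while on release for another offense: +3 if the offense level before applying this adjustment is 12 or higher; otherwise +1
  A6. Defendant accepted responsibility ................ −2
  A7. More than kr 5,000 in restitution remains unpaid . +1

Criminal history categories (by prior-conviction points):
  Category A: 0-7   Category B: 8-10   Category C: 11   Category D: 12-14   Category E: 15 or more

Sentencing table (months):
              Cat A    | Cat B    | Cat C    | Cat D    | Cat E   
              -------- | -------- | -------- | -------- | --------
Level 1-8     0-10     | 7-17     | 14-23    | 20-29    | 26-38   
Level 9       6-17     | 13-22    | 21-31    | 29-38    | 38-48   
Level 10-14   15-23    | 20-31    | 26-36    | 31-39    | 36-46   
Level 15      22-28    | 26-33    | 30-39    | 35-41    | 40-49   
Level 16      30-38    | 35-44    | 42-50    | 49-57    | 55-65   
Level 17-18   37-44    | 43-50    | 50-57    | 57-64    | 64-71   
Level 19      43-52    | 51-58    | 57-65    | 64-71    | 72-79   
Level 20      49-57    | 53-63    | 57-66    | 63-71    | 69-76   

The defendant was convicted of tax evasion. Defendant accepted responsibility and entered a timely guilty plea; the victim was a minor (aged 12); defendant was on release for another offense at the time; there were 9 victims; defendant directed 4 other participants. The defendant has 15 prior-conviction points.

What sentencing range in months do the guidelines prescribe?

Base offense level for tax evasion: 15.
A1 does not apply.
A2 applies (level before this adjustment is 15 ≥ 15, so +4): 15 + 4 = 19.
A3 applies: 19 + 2 = 21.
A4 applies: 21 + 2 = 23.
A5 applies (level before this adjustment is 23 ≥ 12, so +3): 23 + 3 = 26.
A6 applies: 26 − 2 = 24.
A7 does not apply.
Level 24 exceeds the maximum of 20; capped at 20.
Final offense level: 20.
Criminal history: 15 prior points → Category E (15+).
Level 20 falls in the 20 band.
Grid: Level 20 × Category E = 69-76 months.

69-76 months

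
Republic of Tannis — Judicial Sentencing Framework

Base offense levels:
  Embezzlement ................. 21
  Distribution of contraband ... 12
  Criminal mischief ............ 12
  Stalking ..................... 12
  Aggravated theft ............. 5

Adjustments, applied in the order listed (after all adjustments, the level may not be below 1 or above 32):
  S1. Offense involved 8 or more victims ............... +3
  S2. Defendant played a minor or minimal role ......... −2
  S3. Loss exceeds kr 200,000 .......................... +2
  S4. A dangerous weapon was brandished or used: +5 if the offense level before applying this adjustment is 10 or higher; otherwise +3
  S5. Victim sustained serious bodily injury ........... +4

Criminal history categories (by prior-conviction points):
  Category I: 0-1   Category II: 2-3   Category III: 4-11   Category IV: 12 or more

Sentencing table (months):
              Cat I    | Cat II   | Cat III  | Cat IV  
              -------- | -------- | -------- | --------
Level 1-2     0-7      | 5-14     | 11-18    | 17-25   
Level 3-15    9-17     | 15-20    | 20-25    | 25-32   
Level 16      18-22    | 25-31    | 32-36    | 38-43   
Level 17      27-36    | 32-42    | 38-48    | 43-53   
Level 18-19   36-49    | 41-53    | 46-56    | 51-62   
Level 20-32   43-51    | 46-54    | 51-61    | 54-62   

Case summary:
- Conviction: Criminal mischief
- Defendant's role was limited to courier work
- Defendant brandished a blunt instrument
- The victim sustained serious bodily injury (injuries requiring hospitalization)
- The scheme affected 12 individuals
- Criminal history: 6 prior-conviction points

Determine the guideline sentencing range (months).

51-61 months

Base offense level for criminal mischief: 12.
S1 applies: 12 + 3 = 15.
S2 applies: 15 − 2 = 13.
S4 applies (level before this adjustment is 13 ≥ 10, so +5): 13 + 5 = 18.
S5 applies: 18 + 4 = 22.
Final offense level: 22.
Criminal history: 6 prior points → Category III (4-11).
Level 22 falls in the 20-32 band.
Grid: Level 20-32 × Category III = 51-61 months.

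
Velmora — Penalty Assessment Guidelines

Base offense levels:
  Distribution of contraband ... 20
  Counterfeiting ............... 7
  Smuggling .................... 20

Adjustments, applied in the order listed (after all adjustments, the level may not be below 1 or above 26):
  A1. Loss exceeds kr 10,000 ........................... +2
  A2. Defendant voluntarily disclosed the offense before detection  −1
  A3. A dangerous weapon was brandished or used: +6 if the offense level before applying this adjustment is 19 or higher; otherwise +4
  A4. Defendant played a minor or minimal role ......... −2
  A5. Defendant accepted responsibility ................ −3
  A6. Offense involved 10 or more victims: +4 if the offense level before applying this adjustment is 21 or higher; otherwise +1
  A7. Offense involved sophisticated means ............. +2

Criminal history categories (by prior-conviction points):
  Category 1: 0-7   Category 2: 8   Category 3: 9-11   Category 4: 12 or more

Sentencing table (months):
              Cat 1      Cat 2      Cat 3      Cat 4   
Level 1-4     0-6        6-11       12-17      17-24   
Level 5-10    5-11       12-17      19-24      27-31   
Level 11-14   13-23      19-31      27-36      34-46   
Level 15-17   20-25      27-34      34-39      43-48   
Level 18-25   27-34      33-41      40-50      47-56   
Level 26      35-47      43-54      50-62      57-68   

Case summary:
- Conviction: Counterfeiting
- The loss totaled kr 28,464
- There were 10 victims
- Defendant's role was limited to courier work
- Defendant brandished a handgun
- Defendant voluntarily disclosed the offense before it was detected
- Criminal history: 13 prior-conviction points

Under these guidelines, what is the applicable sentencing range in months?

Base offense level for counterfeiting: 7.
A1 applies: 7 + 2 = 9.
A2 applies: 9 − 1 = 8.
A3 applies (level before this adjustment is 8 < 19, so +4): 8 + 4 = 12.
A4 applies: 12 − 2 = 10.
A6 applies (level before this adjustment is 10 < 21, so +1): 10 + 1 = 11.
Final offense level: 11.
Criminal history: 13 prior points → Category 4 (12+).
Level 11 falls in the 11-14 band.
Grid: Level 11-14 × Category 4 = 34-46 months.

34-46 months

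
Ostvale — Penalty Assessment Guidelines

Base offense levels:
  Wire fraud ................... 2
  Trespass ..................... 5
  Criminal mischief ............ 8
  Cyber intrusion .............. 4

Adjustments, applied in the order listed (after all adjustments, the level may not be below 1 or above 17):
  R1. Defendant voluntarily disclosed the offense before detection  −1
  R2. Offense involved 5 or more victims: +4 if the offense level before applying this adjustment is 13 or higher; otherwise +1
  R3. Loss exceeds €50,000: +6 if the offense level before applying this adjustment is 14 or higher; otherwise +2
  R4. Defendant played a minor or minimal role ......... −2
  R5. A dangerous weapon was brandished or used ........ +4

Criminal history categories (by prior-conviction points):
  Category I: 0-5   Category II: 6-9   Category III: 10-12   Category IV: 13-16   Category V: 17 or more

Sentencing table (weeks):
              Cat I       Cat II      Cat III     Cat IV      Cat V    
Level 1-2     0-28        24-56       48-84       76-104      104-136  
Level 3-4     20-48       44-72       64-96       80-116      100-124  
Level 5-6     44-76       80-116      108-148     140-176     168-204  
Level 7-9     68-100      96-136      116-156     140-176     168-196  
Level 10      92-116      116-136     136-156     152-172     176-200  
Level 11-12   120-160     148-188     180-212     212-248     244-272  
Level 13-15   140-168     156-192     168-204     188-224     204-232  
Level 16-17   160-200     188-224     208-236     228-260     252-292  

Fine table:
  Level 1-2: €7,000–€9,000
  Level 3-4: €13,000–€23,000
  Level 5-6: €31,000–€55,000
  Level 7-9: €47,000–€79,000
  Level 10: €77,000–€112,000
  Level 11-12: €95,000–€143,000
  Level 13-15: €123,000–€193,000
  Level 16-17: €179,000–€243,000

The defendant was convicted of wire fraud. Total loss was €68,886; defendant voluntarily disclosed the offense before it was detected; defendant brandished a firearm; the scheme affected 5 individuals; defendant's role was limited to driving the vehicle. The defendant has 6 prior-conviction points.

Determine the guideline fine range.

€31,000–€55,000

Base offense level for wire fraud: 2.
R1 applies: 2 − 1 = 1.
R2 applies (level before this adjustment is 1 < 13, so +1): 1 + 1 = 2.
R3 applies (level before this adjustment is 2 < 14, so +2): 2 + 2 = 4.
R4 applies: 4 − 2 = 2.
R5 applies: 2 + 4 = 6.
Final offense level: 6.
Level 6 falls in the 5-6 band.
Fine table: Level 5-6 → €31,000–€55,000.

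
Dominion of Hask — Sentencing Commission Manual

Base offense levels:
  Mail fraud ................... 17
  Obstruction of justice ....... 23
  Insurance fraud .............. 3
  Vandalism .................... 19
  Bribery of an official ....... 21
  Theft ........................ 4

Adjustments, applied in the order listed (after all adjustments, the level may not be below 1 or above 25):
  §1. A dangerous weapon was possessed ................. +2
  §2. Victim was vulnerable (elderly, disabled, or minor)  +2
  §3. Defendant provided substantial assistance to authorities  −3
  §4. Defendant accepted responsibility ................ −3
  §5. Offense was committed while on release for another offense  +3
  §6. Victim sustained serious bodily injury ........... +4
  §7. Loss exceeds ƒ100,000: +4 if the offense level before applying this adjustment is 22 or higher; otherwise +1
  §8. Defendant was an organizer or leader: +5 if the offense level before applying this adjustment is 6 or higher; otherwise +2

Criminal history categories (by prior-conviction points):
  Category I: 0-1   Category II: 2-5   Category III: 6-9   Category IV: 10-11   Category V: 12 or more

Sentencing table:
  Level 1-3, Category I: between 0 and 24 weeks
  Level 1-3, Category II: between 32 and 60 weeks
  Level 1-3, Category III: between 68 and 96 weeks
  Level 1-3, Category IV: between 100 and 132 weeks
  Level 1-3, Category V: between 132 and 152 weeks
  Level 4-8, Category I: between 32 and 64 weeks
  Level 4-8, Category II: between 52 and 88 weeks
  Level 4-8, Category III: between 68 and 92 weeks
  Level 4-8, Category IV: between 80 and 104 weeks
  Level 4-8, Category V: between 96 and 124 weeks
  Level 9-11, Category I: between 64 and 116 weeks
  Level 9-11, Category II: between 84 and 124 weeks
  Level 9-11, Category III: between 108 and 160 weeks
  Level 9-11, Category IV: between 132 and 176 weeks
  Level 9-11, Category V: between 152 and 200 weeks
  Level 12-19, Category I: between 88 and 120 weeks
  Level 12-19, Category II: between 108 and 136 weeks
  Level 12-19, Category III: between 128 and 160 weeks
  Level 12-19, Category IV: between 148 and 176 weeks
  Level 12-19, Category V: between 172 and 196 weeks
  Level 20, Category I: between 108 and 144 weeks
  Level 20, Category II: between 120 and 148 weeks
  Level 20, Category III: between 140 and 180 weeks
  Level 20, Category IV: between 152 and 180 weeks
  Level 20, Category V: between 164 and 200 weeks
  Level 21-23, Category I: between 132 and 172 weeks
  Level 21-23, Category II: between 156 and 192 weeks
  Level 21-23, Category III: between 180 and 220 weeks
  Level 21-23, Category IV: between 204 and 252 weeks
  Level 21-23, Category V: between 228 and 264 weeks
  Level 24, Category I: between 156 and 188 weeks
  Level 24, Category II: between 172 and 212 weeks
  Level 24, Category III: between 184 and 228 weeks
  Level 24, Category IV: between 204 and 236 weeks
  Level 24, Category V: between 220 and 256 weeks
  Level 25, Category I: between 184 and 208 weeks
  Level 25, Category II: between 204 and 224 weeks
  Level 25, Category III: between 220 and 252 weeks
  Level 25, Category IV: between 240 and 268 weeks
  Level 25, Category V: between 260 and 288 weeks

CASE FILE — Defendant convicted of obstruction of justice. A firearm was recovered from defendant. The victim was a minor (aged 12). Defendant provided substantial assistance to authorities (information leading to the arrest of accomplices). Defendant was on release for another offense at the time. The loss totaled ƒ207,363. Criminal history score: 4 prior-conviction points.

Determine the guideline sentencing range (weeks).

Base offense level for obstruction of justice: 23.
§1 applies: 23 + 2 = 25.
§2 applies: 25 + 2 = 27.
§3 applies: 27 − 3 = 24.
§4 does not apply.
§5 applies: 24 + 3 = 27.
§7 applies (level before this adjustment is 27 ≥ 22, so +4): 27 + 4 = 31.
§8 does not apply.
Level 31 exceeds the maximum of 25; capped at 25.
Final offense level: 25.
Criminal history: 4 prior points → Category II (2-5).
Level 25 falls in the 25 band.
Grid: Level 25 × Category II = 204-224 weeks.

204-224 weeks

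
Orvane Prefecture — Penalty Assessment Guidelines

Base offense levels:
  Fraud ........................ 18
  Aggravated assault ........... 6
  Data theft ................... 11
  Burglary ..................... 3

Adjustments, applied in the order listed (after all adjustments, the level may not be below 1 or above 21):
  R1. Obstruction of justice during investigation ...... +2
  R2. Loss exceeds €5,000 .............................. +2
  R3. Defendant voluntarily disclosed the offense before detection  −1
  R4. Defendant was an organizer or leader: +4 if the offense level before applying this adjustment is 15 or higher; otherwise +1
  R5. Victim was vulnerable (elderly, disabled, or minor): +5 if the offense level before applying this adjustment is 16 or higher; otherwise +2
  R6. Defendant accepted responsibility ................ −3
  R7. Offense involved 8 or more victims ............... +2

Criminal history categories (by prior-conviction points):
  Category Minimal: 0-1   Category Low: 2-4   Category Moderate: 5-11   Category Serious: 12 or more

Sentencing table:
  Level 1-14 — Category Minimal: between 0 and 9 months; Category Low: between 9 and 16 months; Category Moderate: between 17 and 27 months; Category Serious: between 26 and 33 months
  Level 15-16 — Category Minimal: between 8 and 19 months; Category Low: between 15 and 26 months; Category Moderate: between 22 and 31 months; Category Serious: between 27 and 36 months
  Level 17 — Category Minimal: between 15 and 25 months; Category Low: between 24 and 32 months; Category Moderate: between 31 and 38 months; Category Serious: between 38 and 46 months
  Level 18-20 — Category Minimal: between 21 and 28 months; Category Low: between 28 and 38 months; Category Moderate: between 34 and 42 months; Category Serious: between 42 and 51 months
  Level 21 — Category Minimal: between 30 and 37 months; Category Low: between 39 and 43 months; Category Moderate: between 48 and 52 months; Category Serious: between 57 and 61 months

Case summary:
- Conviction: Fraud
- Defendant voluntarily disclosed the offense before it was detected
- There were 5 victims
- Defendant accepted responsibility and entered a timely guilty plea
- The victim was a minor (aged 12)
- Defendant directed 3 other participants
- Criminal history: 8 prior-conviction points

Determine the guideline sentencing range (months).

Base offense level for fraud: 18.
R1 does not apply.
R2 does not apply.
R3 applies: 18 − 1 = 17.
R4 applies (level before this adjustment is 17 ≥ 15, so +4): 17 + 4 = 21.
R5 applies (level before this adjustment is 21 ≥ 16, so +5): 21 + 5 = 26.
R6 applies: 26 − 3 = 23.
R7 does not apply.
Level 23 exceeds the maximum of 21; capped at 21.
Final offense level: 21.
Criminal history: 8 prior points → Category Moderate (5-11).
Level 21 falls in the 21 band.
Grid: Level 21 × Category Moderate = 48-52 months.

48-52 months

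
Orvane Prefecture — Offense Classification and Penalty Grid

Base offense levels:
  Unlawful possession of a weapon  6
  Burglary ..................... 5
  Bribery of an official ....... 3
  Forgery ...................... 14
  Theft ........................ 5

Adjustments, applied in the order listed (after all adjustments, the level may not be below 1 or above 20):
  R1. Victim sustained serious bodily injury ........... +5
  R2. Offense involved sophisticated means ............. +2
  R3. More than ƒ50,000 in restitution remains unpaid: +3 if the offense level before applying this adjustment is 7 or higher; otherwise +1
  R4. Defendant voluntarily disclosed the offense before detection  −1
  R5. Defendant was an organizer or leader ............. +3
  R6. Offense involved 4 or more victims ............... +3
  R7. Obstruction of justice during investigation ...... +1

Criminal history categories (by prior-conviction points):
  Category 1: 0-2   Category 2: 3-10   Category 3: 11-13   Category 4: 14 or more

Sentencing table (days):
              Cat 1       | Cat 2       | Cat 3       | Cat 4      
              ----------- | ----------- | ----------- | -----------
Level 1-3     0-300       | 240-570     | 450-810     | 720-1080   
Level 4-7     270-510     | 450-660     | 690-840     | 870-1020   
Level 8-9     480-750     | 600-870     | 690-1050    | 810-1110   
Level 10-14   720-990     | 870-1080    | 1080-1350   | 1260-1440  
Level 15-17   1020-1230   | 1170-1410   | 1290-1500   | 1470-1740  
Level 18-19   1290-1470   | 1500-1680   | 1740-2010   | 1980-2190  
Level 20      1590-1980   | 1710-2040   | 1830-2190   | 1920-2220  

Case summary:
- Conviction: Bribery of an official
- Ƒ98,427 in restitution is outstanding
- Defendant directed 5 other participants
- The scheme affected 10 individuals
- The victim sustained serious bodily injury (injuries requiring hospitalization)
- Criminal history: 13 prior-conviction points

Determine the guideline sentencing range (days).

1290-1500 days

Base offense level for bribery of an official: 3.
R1 applies: 3 + 5 = 8.
R3 applies (level before this adjustment is 8 ≥ 7, so +3): 8 + 3 = 11.
R4 does not apply.
R5 applies: 11 + 3 = 14.
R6 applies: 14 + 3 = 17.
Final offense level: 17.
Criminal history: 13 prior points → Category 3 (11-13).
Level 17 falls in the 15-17 band.
Grid: Level 15-17 × Category 3 = 1290-1500 days.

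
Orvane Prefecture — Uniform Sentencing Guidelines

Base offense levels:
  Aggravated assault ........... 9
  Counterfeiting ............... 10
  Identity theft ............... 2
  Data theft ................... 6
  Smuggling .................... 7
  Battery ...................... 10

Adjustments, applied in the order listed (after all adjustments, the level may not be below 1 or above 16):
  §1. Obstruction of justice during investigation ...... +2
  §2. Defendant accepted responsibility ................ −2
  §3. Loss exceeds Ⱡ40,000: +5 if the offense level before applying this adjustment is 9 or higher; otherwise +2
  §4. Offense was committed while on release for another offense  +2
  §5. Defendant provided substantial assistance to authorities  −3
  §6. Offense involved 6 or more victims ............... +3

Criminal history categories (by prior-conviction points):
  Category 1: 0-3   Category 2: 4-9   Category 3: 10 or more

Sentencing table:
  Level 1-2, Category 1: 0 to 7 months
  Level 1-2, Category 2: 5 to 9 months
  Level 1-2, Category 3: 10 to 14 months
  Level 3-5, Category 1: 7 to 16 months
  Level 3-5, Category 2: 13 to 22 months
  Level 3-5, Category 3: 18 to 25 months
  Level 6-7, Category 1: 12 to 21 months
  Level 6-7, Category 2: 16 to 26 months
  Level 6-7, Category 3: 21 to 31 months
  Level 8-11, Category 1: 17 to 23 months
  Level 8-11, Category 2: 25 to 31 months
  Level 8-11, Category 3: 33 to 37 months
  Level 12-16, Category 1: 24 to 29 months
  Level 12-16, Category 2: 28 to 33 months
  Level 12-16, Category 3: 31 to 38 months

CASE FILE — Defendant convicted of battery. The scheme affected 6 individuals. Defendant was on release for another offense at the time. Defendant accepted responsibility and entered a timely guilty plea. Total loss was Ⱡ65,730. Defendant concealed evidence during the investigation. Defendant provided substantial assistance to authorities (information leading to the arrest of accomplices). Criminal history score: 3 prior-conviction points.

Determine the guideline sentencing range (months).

24-29 months

Base offense level for battery: 10.
§1 applies: 10 + 2 = 12.
§2 applies: 12 − 2 = 10.
§3 applies (level before this adjustment is 10 ≥ 9, so +5): 10 + 5 = 15.
§4 applies: 15 + 2 = 17.
§5 applies: 17 − 3 = 14.
§6 applies: 14 + 3 = 17.
Level 17 exceeds the maximum of 16; capped at 16.
Final offense level: 16.
Criminal history: 3 prior points → Category 1 (0-3).
Level 16 falls in the 12-16 band.
Grid: Level 12-16 × Category 1 = 24-29 months.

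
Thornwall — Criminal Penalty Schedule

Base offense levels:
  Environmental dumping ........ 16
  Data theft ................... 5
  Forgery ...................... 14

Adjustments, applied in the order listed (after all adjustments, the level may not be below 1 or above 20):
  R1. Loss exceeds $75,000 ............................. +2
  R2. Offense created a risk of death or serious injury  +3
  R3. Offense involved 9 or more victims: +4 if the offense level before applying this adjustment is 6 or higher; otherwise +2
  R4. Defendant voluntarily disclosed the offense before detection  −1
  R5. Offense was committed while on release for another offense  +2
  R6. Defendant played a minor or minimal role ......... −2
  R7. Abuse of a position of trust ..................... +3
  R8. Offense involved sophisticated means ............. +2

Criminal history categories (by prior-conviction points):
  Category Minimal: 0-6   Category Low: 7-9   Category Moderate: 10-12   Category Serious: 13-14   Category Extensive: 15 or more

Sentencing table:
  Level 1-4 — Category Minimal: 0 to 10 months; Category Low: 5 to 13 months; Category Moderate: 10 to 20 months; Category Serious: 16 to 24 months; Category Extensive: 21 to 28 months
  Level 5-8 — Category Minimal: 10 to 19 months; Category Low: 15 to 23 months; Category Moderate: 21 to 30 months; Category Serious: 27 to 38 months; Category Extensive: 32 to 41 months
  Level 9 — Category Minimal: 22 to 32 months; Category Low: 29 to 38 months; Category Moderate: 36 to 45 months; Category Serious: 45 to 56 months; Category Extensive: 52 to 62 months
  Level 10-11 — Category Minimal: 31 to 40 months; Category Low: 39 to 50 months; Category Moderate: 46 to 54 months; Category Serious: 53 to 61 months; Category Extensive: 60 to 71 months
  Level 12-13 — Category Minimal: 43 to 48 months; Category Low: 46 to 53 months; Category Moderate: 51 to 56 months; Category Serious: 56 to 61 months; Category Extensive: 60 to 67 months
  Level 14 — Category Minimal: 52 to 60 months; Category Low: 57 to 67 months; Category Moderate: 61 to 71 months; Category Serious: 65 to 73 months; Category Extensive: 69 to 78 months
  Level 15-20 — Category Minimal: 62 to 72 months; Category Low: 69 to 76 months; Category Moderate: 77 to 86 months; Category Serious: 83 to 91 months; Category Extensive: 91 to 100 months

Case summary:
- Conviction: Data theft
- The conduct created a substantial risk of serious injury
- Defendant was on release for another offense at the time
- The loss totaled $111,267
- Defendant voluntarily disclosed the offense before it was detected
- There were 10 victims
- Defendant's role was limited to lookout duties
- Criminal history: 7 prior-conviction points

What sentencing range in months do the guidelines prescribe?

46-53 months

Base offense level for data theft: 5.
R1 applies: 5 + 2 = 7.
R2 applies: 7 + 3 = 10.
R3 applies (level before this adjustment is 10 ≥ 6, so +4): 10 + 4 = 14.
R4 applies: 14 − 1 = 13.
R5 applies: 13 + 2 = 15.
R6 applies: 15 − 2 = 13.
R8 does not apply.
Final offense level: 13.
Criminal history: 7 prior points → Category Low (7-9).
Level 13 falls in the 12-13 band.
Grid: Level 12-13 × Category Low = 46-53 months.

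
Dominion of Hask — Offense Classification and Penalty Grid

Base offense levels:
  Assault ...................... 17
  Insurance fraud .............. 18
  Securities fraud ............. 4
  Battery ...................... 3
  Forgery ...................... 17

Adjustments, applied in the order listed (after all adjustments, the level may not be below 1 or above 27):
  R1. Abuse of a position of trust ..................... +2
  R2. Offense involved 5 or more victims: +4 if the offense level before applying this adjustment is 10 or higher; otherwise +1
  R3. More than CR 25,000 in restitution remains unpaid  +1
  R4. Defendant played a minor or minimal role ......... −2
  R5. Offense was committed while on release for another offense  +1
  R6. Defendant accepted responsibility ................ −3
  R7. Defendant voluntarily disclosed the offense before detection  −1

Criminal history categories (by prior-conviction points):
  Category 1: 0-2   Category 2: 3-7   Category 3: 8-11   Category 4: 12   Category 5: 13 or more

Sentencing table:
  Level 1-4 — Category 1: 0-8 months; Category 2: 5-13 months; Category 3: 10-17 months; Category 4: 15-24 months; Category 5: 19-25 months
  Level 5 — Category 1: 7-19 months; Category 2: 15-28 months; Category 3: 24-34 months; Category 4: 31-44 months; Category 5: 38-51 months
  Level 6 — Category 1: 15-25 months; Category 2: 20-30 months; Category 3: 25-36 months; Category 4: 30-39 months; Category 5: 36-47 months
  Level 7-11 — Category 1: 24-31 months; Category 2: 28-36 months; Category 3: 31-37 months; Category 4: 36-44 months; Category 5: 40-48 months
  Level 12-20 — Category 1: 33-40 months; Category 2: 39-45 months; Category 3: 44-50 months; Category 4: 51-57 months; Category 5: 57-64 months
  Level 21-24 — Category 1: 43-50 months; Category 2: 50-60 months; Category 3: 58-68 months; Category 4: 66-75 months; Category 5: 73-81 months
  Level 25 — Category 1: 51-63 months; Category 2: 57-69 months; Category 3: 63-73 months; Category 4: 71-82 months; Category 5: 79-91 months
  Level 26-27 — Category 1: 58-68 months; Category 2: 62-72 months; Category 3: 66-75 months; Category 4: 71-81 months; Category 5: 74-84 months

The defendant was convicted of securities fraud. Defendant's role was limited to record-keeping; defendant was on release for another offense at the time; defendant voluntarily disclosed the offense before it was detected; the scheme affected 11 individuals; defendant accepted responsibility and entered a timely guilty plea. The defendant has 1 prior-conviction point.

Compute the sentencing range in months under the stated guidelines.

Base offense level for securities fraud: 4.
R1 does not apply.
R2 applies (level before this adjustment is 4 < 10, so +1): 4 + 1 = 5.
R4 applies: 5 − 2 = 3.
R5 applies: 3 + 1 = 4.
R6 applies: 4 − 3 = 1.
R7 applies: 1 − 1 = 0.
Level 0 is below the minimum of 1; floored at 1.
Final offense level: 1.
Criminal history: 1 prior point → Category 1 (0-2).
Level 1 falls in the 1-4 band.
Grid: Level 1-4 × Category 1 = 0-8 months.

0-8 months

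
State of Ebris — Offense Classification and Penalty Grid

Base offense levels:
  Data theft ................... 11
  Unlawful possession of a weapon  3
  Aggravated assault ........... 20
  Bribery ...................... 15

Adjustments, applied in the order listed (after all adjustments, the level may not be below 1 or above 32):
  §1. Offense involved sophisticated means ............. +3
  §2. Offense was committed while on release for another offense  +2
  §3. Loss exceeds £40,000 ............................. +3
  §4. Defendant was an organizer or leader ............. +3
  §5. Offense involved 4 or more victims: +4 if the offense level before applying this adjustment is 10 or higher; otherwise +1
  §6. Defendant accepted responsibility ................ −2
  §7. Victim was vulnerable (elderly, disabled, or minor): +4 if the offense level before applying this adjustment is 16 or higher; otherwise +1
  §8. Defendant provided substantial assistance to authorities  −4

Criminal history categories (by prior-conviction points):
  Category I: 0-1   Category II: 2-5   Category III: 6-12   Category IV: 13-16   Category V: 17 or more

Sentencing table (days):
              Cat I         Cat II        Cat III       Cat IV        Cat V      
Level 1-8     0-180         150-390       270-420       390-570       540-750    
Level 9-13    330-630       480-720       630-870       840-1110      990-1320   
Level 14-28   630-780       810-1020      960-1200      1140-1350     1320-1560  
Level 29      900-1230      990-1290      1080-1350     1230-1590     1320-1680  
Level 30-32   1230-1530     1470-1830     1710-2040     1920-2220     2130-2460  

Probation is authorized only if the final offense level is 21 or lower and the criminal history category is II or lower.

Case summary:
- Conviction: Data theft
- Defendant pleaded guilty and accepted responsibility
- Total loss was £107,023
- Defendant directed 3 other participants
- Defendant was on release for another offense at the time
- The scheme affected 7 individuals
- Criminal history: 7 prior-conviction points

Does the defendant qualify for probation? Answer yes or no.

Base offense level for data theft: 11.
§2 applies: 11 + 2 = 13.
§3 applies: 13 + 3 = 16.
§4 applies: 16 + 3 = 19.
§5 applies (level before this adjustment is 19 ≥ 10, so +4): 19 + 4 = 23.
§6 applies: 23 − 2 = 21.
§7 does not apply.
§8 does not apply.
Final offense level: 21.
Criminal history: 7 prior points → Category III (6-12).
Level 21 falls in the 14-28 band.
Grid: Level 14-28 × Category III = 960-1200 days.
Probation check: level 21 ≤ 21 and category III > II → not eligible.

No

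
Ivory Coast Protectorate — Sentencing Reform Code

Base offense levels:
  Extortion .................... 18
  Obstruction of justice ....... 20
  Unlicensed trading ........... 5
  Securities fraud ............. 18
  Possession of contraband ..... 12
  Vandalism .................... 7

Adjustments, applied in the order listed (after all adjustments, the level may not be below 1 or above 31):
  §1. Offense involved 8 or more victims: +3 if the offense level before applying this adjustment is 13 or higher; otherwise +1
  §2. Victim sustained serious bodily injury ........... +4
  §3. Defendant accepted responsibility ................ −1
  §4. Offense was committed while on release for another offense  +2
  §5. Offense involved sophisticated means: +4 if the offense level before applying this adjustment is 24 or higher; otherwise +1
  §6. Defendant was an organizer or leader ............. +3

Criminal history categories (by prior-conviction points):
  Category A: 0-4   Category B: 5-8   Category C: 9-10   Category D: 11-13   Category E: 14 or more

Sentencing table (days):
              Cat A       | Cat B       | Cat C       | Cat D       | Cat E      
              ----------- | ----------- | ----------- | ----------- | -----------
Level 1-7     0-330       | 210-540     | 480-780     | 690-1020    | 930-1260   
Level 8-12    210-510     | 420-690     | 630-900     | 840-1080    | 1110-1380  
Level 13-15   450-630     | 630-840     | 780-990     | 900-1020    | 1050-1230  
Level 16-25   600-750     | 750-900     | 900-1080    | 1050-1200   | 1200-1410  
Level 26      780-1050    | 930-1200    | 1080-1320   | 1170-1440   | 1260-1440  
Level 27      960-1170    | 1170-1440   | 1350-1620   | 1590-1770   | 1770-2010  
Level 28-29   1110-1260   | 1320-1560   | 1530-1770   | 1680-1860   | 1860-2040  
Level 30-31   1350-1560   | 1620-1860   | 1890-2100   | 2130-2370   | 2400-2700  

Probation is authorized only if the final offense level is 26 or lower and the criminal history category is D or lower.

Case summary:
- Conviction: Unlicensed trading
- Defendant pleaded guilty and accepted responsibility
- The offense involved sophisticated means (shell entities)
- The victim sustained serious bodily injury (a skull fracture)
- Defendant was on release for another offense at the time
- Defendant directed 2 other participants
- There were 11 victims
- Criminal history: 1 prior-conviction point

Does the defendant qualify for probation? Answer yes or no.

Yes

Base offense level for unlicensed trading: 5.
§1 applies (level before this adjustment is 5 < 13, so +1): 5 + 1 = 6.
§2 applies: 6 + 4 = 10.
§3 applies: 10 − 1 = 9.
§4 applies: 9 + 2 = 11.
§5 applies (level before this adjustment is 11 < 24, so +1): 11 + 1 = 12.
§6 applies: 12 + 3 = 15.
Final offense level: 15.
Criminal history: 1 prior point → Category A (0-4).
Level 15 falls in the 13-15 band.
Grid: Level 13-15 × Category A = 450-630 days.
Probation check: level 15 ≤ 26 and category A ≤ D → eligible.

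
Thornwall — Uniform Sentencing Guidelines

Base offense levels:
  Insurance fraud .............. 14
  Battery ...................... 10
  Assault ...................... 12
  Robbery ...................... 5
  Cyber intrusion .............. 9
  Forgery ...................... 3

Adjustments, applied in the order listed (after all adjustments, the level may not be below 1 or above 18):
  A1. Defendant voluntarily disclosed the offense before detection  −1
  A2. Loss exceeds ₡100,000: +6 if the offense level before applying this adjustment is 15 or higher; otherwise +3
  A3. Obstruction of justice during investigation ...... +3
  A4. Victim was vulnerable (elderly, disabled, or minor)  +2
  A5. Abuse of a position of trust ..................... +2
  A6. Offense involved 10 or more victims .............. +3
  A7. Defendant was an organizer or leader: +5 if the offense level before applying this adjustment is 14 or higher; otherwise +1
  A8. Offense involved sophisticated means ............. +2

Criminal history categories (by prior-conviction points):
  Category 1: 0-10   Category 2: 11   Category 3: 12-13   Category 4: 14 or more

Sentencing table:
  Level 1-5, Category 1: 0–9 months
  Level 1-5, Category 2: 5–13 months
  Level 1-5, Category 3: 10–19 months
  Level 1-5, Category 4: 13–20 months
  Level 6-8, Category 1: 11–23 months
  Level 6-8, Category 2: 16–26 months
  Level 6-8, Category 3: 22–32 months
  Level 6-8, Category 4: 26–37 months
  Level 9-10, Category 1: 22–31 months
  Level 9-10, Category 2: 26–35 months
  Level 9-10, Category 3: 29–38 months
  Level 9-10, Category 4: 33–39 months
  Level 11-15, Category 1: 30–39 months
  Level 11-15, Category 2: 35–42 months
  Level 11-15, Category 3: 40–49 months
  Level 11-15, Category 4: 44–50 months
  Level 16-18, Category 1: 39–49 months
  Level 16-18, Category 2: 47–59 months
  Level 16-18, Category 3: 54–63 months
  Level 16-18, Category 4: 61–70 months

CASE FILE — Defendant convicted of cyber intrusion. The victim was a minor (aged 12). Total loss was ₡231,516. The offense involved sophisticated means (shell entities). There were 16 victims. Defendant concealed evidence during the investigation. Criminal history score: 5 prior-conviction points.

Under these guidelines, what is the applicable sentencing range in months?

39-49 months

Base offense level for cyber intrusion: 9.
A2 applies (level before this adjustment is 9 < 15, so +3): 9 + 3 = 12.
A3 applies: 12 + 3 = 15.
A4 applies: 15 + 2 = 17.
A6 applies: 17 + 3 = 20.
A8 applies: 20 + 2 = 22.
Level 22 exceeds the maximum of 18; capped at 18.
Final offense level: 18.
Criminal history: 5 prior points → Category 1 (0-10).
Level 18 falls in the 16-18 band.
Grid: Level 16-18 × Category 1 = 39-49 months.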